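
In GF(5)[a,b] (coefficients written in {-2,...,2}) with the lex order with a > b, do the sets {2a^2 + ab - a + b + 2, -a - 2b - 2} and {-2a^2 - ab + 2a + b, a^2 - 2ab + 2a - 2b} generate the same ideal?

No, the ideals differ.

For a fixed monomial order, each ideal has a unique reduced Gröbner basis; comparing bases decides equality.
Buchberger on the first generating set:
f_1 = 2a^2 + ab - a + b + 2, LT = a^2.
f_2 = -a - 2b - 2, LT = a.

S(f_1,f_2): lcm = a^2. S = ab - 2b + 1.
  leading term ab: subtract (-b)·f_2 from ab - 2b + 1 → -2b^2 + b + 1
  leading term b^2: no divisor's leading term divides it; move -2b^2 to the remainder.
  leading term b: no divisor's leading term divides it; move b to the remainder.
  leading term 1: no divisor's leading term divides it; move 1 to the remainder.
  remainder -2b^2 + b + 1 ≠ 0; add g_3 = -2b^2 + b + 1 to the basis.

S(f_1,g_3): leading monomials are coprime, so the S-polynomial reduces to 0 (Buchberger's first criterion).
S(f_2,g_3): leading monomials are coprime, so the S-polynomial reduces to 0 (Buchberger's first criterion).
Every S-polynomial of the final basis reduces to 0, so we have a Gröbner basis.
Inter-reduce: drop elements whose leading term is divisible by another's, tail-reduce, and make monic.
Reduced Gröbner basis: {a + 2b + 2, b^2 + 2b + 2}.

Buchberger on the second generating set:
h_1 = -2a^2 - ab + 2a + b, LT = a^2.
h_2 = a^2 - 2ab + 2a - 2b, LT = a^2.

S(h_1,h_2): lcm = a^2. S = 2a - b.
  leading term a: no divisor's leading term divides it; move 2a to the remainder.
  leading term b: no divisor's leading term divides it; move -b to the remainder.
  remainder 2a - b ≠ 0; add k_3 = 2a - b to the basis.

S(h_1,k_3): lcm = a^2. S = ab - a + 2b.
  leading term ab: subtract (-2b)·k_3 from ab - a + 2b → -a - 2b^2 + 2b
  leading term a: subtract (2)·k_3 from -a - 2b^2 + 2b → -2b^2 - b
  leading term b^2: no divisor's leading term divides it; move -2b^2 to the remainder.
  leading term b: no divisor's leading term divides it; move -b to the remainder.
  remainder -2b^2 - b ≠ 0; add k_4 = -2b^2 - b to the basis.

S(h_2,k_3): lcm = a^2. S = ab + 2a - 2b.
  leading term ab: subtract (-2b)·k_3 from ab + 2a - 2b → 2a - 2b^2 - 2b
  leading term a: subtract (1)·k_3 from 2a - 2b^2 - 2b → -2b^2 - b
  leading term b^2: subtract (1)·k_4 from -2b^2 - b → 0
  remainder 0.

S(h_1,k_4): leading monomials are coprime, so the S-polynomial reduces to 0 (Buchberger's first criterion).
S(h_2,k_4): leading monomials are coprime, so the S-polynomial reduces to 0 (Buchberger's first criterion).
S(k_3,k_4): leading monomials are coprime, so the S-polynomial reduces to 0 (Buchberger's first criterion).
Every S-polynomial of the final basis reduces to 0, so we have a Gröbner basis.
Inter-reduce: drop elements whose leading term is divisible by another's, tail-reduce, and make monic.
Reduced Gröbner basis: {a + 2b, b^2 - 2b}.

The bases are distinct; the ideals are different.
The same test decides containment: I ⊆ J iff every generator of I reduces to 0 modulo a Gröbner basis of J.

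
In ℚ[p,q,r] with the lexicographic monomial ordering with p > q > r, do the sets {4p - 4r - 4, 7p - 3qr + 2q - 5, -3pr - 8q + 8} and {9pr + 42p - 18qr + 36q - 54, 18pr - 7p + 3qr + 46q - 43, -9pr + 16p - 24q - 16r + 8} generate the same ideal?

Two ideals are equal iff their reduced Gröbner bases coincide (the reduced basis is unique for a fixed ordering).
Buchberger on the first generating set:
f_1 = 4p - 4r - 4, LT = p.
f_2 = 7p - 3qr + 2q - 5, LT = p.
f_3 = -3pr - 8q + 8, LT = pr.

S(f_1,f_2): lcm = p. S = 3/7qr - 2/7q - r - 2/7.
  leading term qr: no divisor's leading term divides it; move 3/7qr to the remainder.
  leading term q: no divisor's leading term divides it; move -2/7q to the remainder.
  leading term r: no divisor's leading term divides it; move -r to the remainder.
  leading term 1: no divisor's leading term divides it; move -2/7 to the remainder.
  remainder 3/7qr - 2/7q - r - 2/7 ≠ 0; add g_4 = 3/7qr - 2/7q - r - 2/7 to the basis.

S(f_1,f_3): lcm = pr. S = -8/3q - r² - r + 8/3.
  leading term q: no divisor's leading term divides it; move -8/3q to the remainder.
  leading term r²: no divisor's leading term divides it; move -r² to the remainder.
  leading term r: no divisor's leading term divides it; move -r to the remainder.
  leading term 1: no divisor's leading term divides it; move 8/3 to the remainder.
  remainder -8/3q - r² - r + 8/3 ≠ 0; add g_5 = -8/3q - r² - r + 8/3 to the basis.

S(g_4,g_5): lcm = qr. S = -⅔q - ⅜r³ - ⅜r² - 4/3r - ⅔.
  leading term q: subtract (¼)·g_5 from -⅔q - ⅜r³ - ⅜r² - 4/3r - ⅔ → -⅜r³ - ⅛r² - 13/12r - 4/3
  leading term r³: no divisor's leading term divides it; move -⅜r³ to the remainder.
  leading term r²: no divisor's leading term divides it; move -⅛r² to the remainder.
  leading term r: no divisor's leading term divides it; move -13/12r to the remainder.
  leading term 1: no divisor's leading term divides it; move -4/3 to the remainder.
  remainder -⅜r³ - ⅛r² - 13/12r - 4/3 ≠ 0; add g_6 = -⅜r³ - ⅛r² - 13/12r - 4/3 to the basis.

The other S-polynomials (S(f_2,f_3), S(f_1,g_4), S(f_2,g_4), S(f_3,g_4), S(f_1,g_5), S(f_2,g_5), S(f_3,g_5), S(f_1,g_6), S(f_2,g_6), S(f_3,g_6), S(g_4,g_6), S(g_5,g_6)) all reduce to 0 modulo the current basis, so we have a Gröbner basis.
Inter-reduce: drop elements whose leading term is divisible by another's, tail-reduce, and make monic.
Reduced Gröbner basis: {p - r - 1, q + ⅜r² + ⅜r - 1, r³ + ⅓r² + 26/9r + 32/9}.

Buchberger on the second generating set:
h_1 = 9pr + 42p - 18qr + 36q - 54, LT = pr.
h_2 = 18pr - 7p + 3qr + 46q - 43, LT = pr.
h_3 = -9pr + 16p - 24q - 16r + 8, LT = pr.

S(h_1,h_2): lcm = pr. S = 91/18p - 13/6qr + 13/9q - 65/18.
  leading term p: no divisor's leading term divides it; move 91/18p to the remainder.
  leading term qr: no divisor's leading term divides it; move -13/6qr to the remainder.
  leading term q: no divisor's leading term divides it; move 13/9q to the remainder.
  leading term 1: no divisor's leading term divides it; move -65/18 to the remainder.
  remainder 91/18p - 13/6qr + 13/9q - 65/18 ≠ 0; add k_4 = 91/18p - 13/6qr + 13/9q - 65/18 to the basis.

S(h_1,h_3): lcm = pr. S = 58/9p - 2qr + 4/3q - 16/9r - 46/9.
  leading term p: subtract (116/91)·k_4 from 58/9p - 2qr + 4/3q - 16/9r - 46/9 → 16/21qr - 32/63q - 16/9r - 32/63
  leading term qr: no divisor's leading term divides it; move 16/21qr to the remainder.
  leading term q: no divisor's leading term divides it; move -32/63q to the remainder.
  leading term r: no divisor's leading term divides it; move -16/9r to the remainder.
  leading term 1: no divisor's leading term divides it; move -32/63 to the remainder.
  remainder 16/21qr - 32/63q - 16/9r - 32/63 ≠ 0; add k_5 = 16/21qr - 32/63q - 16/9r - 32/63 to the basis.

S(h_1,k_4): lcm = pr. S = 14/3p + 3/7qr² - 16/7qr + 4q + 5/7r - 6.
  leading term p: subtract (12/13)·k_4 from 14/3p + 3/7qr² - 16/7qr + 4q + 5/7r - 6 → 3/7qr² - 2/7qr + 8/3q + 5/7r - 8/3
  leading term qr²: subtract (9/16r)·k_5 from 3/7qr² - 2/7qr + 8/3q + 5/7r - 8/3 → 8/3q + r² + r - 8/3
  leading term q: no divisor's leading term divides it; move 8/3q to the remainder.
  leading term r²: no divisor's leading term divides it; move r² to the remainder.
  leading term r: no divisor's leading term divides it; move r to the remainder.
  leading term 1: no divisor's leading term divides it; move -8/3 to the remainder.
  remainder 8/3q + r² + r - 8/3 ≠ 0; add k_6 = 8/3q + r² + r - 8/3 to the basis.

S(k_5,k_6): lcm = qr. S = -⅔q - ⅜r³ - ⅜r² - 4/3r - ⅔.
  leading term q: subtract (-¼)·k_6 from -⅔q - ⅜r³ - ⅜r² - 4/3r - ⅔ → -⅜r³ - ⅛r² - 13/12r - 4/3
  leading term r³: no divisor's leading term divides it; move -⅜r³ to the remainder.
  leading term r²: no divisor's leading term divides it; move -⅛r² to the remainder.
  leading term r: no divisor's leading term divides it; move -13/12r to the remainder.
  leading term 1: no divisor's leading term divides it; move -4/3 to the remainder.
  remainder -⅜r³ - ⅛r² - 13/12r - 4/3 ≠ 0; add k_7 = -⅜r³ - ⅛r² - 13/12r - 4/3 to the basis.

The other S-polynomials (S(h_2,h_3), S(h_2,k_4), S(h_3,k_4), S(h_1,k_5), S(h_2,k_5), S(h_3,k_5), S(k_4,k_5), S(h_1,k_6), S(h_2,k_6), S(h_3,k_6), S(k_4,k_6), S(h_1,k_7), S(h_2,k_7), S(h_3,k_7), S(k_4,k_7), S(k_5,k_7), S(k_6,k_7)) all reduce to 0 modulo the current basis, so we have a Gröbner basis.
Inter-reduce: drop elements whose leading term is divisible by another's, tail-reduce, and make monic.
Reduced Gröbner basis: {p - r - 1, q + ⅜r² + ⅜r - 1, r³ + ⅓r² + 26/9r + 32/9}.

The two bases agree; hence the ideals are identical.
The choice of monomial ordering does not affect the verdict — as long as both bases are computed under the same ordering, their equality decides ideal equality.

Yes, the ideals are equal.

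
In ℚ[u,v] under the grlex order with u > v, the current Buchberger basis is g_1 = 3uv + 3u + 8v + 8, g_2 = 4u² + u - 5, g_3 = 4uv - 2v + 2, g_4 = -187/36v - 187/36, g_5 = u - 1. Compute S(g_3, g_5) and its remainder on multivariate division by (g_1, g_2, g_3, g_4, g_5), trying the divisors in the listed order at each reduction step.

lcm(LM(g_3), LM(g_5)) = uv.
S = (lcm/LT(g_3))·g_3 − (lcm/LT(g_5))·g_5 = ½v + ½.
Reduce S modulo (g_1, g_2, g_3, g_4, g_5) in that order:
  leading term v: subtract (-18/187)·g_4 from ½v + ½ → 0
The remainder is 0, so this S-polynomial contributes no new basis element.

S(g_3, g_5) = ½v + ½; remainder on division = 0.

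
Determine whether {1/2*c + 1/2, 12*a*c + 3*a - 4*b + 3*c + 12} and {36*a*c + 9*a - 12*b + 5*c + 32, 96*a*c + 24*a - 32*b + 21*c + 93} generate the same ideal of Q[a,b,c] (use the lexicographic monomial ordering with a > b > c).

Since reduced Gröbner bases are canonical representatives of ideals under a given ordering, it suffices to compute and compare them.
Buchberger on the first generating set:
f_1 = 1/2*c + 1/2, LT = c.
f_2 = 12*a*c + 3*a - 4*b + 3*c + 12, LT = a*c.

S(f_1,f_2): lcm = a*c. S = 3/4*a + 1/3*b - 1/4*c - 1.
  reduce S modulo (f_1, f_2):
  remainder 3/4*a + 1/3*b - 3/4 ≠ 0; add g_3 = 3/4*a + 1/3*b - 3/4 to the basis.

The other S-polynomials (S(f_1,g_3), S(f_2,g_3)) all reduce to 0 modulo the current basis, so we have a Gröbner basis.
Inter-reduce: drop elements whose leading term is divisible by another's, tail-reduce, and make monic.
Reduced Gröbner basis: {a + 4/9*b - 1, c + 1}.

Buchberger on the second generating set:
h_1 = 36*a*c + 9*a - 12*b + 5*c + 32, LT = a*c.
h_2 = 96*a*c + 24*a - 32*b + 21*c + 93, LT = a*c.

S(h_1,h_2): lcm = a*c. S = -23/288*c - 23/288.
  reduce S modulo (h_1, h_2):
  remainder -23/288*c - 23/288 ≠ 0; add k_3 = -23/288*c - 23/288 to the basis.

S(h_1,k_3): lcm = a*c. S = -3/4*a - 1/3*b + 5/36*c + 8/9.
  reduce S modulo (h_1, h_2, k_3):
  remainder -3/4*a - 1/3*b + 3/4 ≠ 0; add k_4 = -3/4*a - 1/3*b + 3/4 to the basis.

The other S-polynomials (S(h_2,k_3), S(h_1,k_4), S(h_2,k_4), S(k_3,k_4)) all reduce to 0 modulo the current basis, so we have a Gröbner basis.
Inter-reduce: drop elements whose leading term is divisible by another's, tail-reduce, and make monic.
Reduced Gröbner basis: {a + 4/9*b - 1, c + 1}.

Same reduced basis, so the two generating sets span the same ideal.

Yes, the ideals are equal.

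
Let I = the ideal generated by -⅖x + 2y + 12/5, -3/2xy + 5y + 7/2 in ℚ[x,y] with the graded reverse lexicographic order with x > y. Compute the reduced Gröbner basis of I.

G = {y² + 8/15y - 7/15, x - 5y - 6}

f_1 = -⅖x + 2y + 12/5, LT = x.
f_2 = -3/2xy + 5y + 7/2, LT = xy.

S(f_1,f_2): lcm = xy. S = -5y² - 8/3y + 7/3.
  reduce S modulo (f_1, f_2):
  remainder -5y² - 8/3y + 7/3 ≠ 0; add g_3 = -5y² - 8/3y + 7/3 to the basis.

The other S-polynomials (S(f_1,g_3), S(f_2,g_3)) all reduce to 0 modulo the current basis, so we have a Gröbner basis.
Inter-reduce: drop elements whose leading term is divisible by another's, tail-reduce, and make monic.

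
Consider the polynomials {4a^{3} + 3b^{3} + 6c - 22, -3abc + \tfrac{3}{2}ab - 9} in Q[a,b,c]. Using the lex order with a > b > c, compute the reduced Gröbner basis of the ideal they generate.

f_1 = 4a^{3} + 3b^{3} + 6c - 22, LT = a^{3}.
f_2 = -3abc + \tfrac{3}{2}ab - 9, LT = abc.

S(f_1,f_2): lcm = a^{3}bc. S = \tfrac{1}{2}a^{3}b - 3a^{2} + \tfrac{3}{4}b^{4}c + \tfrac{3}{2}bc^{2} - \tfrac{11}{2}bc.
  leading term a^{3}b: subtract (\tfrac{1}{8}b)·f_1 from \tfrac{1}{2}a^{3}b - 3a^{2} + \tfrac{3}{4}b^{4}c + \tfrac{3}{2}bc^{2} - \tfrac{11}{2}bc → -3a^{2} + \tfrac{3}{4}b^{4}c - \tfrac{3}{8}b^{4} + \tfrac{3}{2}bc^{2} - \tfrac{25}{4}bc + \tfrac{11}{4}b
  leading term a^{2}: no divisor's leading term divides it; move -3a^{2} to the remainder.
  leading term b^{4}c: no divisor's leading term divides it; move \tfrac{3}{4}b^{4}c to the remainder.
  leading term b^{4}: no divisor's leading term divides it; move -\tfrac{3}{8}b^{4} to the remainder.
  leading term bc^{2}: no divisor's leading term divides it; move \tfrac{3}{2}bc^{2} to the remainder.
  leading term bc: no divisor's leading term divides it; move -\tfrac{25}{4}bc to the remainder.
  leading term b: no divisor's leading term divides it; move \tfrac{11}{4}b to the remainder.
  remainder -3a^{2} + \tfrac{3}{4}b^{4}c - \tfrac{3}{8}b^{4} + \tfrac{3}{2}bc^{2} - \tfrac{25}{4}bc + \tfrac{11}{4}b ≠ 0; add g_3 = -3a^{2} + \tfrac{3}{4}b^{4}c - \tfrac{3}{8}b^{4} + \tfrac{3}{2}bc^{2} - \tfrac{25}{4}bc + \tfrac{11}{4}b to the basis.

S(f_2,g_3): lcm = a^{2}bc. S = -\tfrac{1}{2}a^{2}b + 3a + \tfrac{1}{4}b^{5}c^{2} - \tfrac{1}{8}b^{5}c + \tfrac{1}{2}b^{2}c^{3} - \tfrac{25}{12}b^{2}c^{2} + \tfrac{11}{12}b^{2}c.
  leading term a^{2}b: subtract (\tfrac{1}{6}b)·g_3 from -\tfrac{1}{2}a^{2}b + 3a + \tfrac{1}{4}b^{5}c^{2} - \tfrac{1}{8}b^{5}c + \tfrac{1}{2}b^{2}c^{3} - \tfrac{25}{12}b^{2}c^{2} + \tfrac{11}{12}b^{2}c → 3a + \tfrac{1}{4}b^{5}c^{2} - \tfrac{1}{4}b^{5}c + \tfrac{1}{16}b^{5} + \tfrac{1}{2}b^{2}c^{3} - \tfrac{7}{3}b^{2}c^{2} + \tfrac{47}{24}b^{2}c - \tfrac{11}{24}b^{2}
  leading term a: no divisor's leading term divides it; move 3a to the remainder.
  leading term b^{5}c^{2}: no divisor's leading term divides it; move \tfrac{1}{4}b^{5}c^{2} to the remainder.
  leading term b^{5}c: no divisor's leading term divides it; move -\tfrac{1}{4}b^{5}c to the remainder.
  leading term b^{5}: no divisor's leading term divides it; move \tfrac{1}{16}b^{5} to the remainder.
  leading term b^{2}c^{3}: no divisor's leading term divides it; move \tfrac{1}{2}b^{2}c^{3} to the remainder.
  leading term b^{2}c^{2}: no divisor's leading term divides it; move -\tfrac{7}{3}b^{2}c^{2} to the remainder.
  leading term b^{2}c: no divisor's leading term divides it; move \tfrac{47}{24}b^{2}c to the remainder.
  leading term b^{2}: no divisor's leading term divides it; move -\tfrac{11}{24}b^{2} to the remainder.
  remainder 3a + \tfrac{1}{4}b^{5}c^{2} - \tfrac{1}{4}b^{5}c + \tfrac{1}{16}b^{5} + \tfrac{1}{2}b^{2}c^{3} - \tfrac{7}{3}b^{2}c^{2} + \tfrac{47}{24}b^{2}c - \tfrac{11}{24}b^{2} ≠ 0; add g_4 = 3a + \tfrac{1}{4}b^{5}c^{2} - \tfrac{1}{4}b^{5}c + \tfrac{1}{16}b^{5} + \tfrac{1}{2}b^{2}c^{3} - \tfrac{7}{3}b^{2}c^{2} + \tfrac{47}{24}b^{2}c - \tfrac{11}{24}b^{2} to the basis.

S(f_2,g_4): lcm = abc. S = -\tfrac{1}{2}ab - \tfrac{1}{12}b^{6}c^{3} + \tfrac{1}{12}b^{6}c^{2} - \tfrac{1}{48}b^{6}c - \tfrac{1}{6}b^{3}c^{4} + \tfrac{7}{9}b^{3}c^{3} - \tfrac{47}{72}b^{3}c^{2} + \tfrac{11}{72}b^{3}c + 3.
  leading term ab: subtract (-\tfrac{1}{6}b)·g_4 from -\tfrac{1}{2}ab - \tfrac{1}{12}b^{6}c^{3} + \tfrac{1}{12}b^{6}c^{2} - \tfrac{1}{48}b^{6}c - \tfrac{1}{6}b^{3}c^{4} + \tfrac{7}{9}b^{3}c^{3} - \tfrac{47}{72}b^{3}c^{2} + \tfrac{11}{72}b^{3}c + 3 → -\tfrac{1}{12}b^{6}c^{3} + \tfrac{1}{8}b^{6}c^{2} - \tfrac{1}{16}b^{6}c + \tfrac{1}{96}b^{6} - \tfrac{1}{6}b^{3}c^{4} + \tfrac{31}{36}b^{3}c^{3} - \tfrac{25}{24}b^{3}c^{2} + \tfrac{23}{48}b^{3}c - \tfrac{11}{144}b^{3} + 3
  leading term b^{6}c^{3}: no divisor's leading term divides it; move -\tfrac{1}{12}b^{6}c^{3} to the remainder.
  leading term b^{6}c^{2}: no divisor's leading term divides it; move \tfrac{1}{8}b^{6}c^{2} to the remainder.
  leading term b^{6}c: no divisor's leading term divides it; move -\tfrac{1}{16}b^{6}c to the remainder.
  leading term b^{6}: no divisor's leading term divides it; move \tfrac{1}{96}b^{6} to the remainder.
  leading term b^{3}c^{4}: no divisor's leading term divides it; move -\tfrac{1}{6}b^{3}c^{4} to the remainder.
  leading term b^{3}c^{3}: no divisor's leading term divides it; move \tfrac{31}{36}b^{3}c^{3} to the remainder.
  leading term b^{3}c^{2}: no divisor's leading term divides it; move -\tfrac{25}{24}b^{3}c^{2} to the remainder.
  leading term b^{3}c: no divisor's leading term divides it; move \tfrac{23}{48}b^{3}c to the remainder.
  leading term b^{3}: no divisor's leading term divides it; move -\tfrac{11}{144}b^{3} to the remainder.
  leading term 1: no divisor's leading term divides it; move 3 to the remainder.
  remainder -\tfrac{1}{12}b^{6}c^{3} + \tfrac{1}{8}b^{6}c^{2} - \tfrac{1}{16}b^{6}c + \tfrac{1}{96}b^{6} - \tfrac{1}{6}b^{3}c^{4} + \tfrac{31}{36}b^{3}c^{3} - \tfrac{25}{24}b^{3}c^{2} + \tfrac{23}{48}b^{3}c - \tfrac{11}{144}b^{3} + 3 ≠ 0; add g_5 = -\tfrac{1}{12}b^{6}c^{3} + \tfrac{1}{8}b^{6}c^{2} - \tfrac{1}{16}b^{6}c + \tfrac{1}{96}b^{6} - \tfrac{1}{6}b^{3}c^{4} + \tfrac{31}{36}b^{3}c^{3} - \tfrac{25}{24}b^{3}c^{2} + \tfrac{23}{48}b^{3}c - \tfrac{11}{144}b^{3} + 3 to the basis.

The other S-polynomials (S(f_1,g_3), S(f_1,g_4), S(g_3,g_4), S(f_1,g_5), S(f_2,g_5), S(g_3,g_5), S(g_4,g_5)) all reduce to 0 modulo the current basis, so we have a Gröbner basis.
Inter-reduce: drop elements whose leading term is divisible by another's, tail-reduce, and make monic.

G = {a + \tfrac{1}{12}b^{5}c^{2} - \tfrac{1}{12}b^{5}c + \tfrac{1}{48}b^{5} + \tfrac{1}{6}b^{2}c^{3} - \tfrac{7}{9}b^{2}c^{2} + \tfrac{47}{72}b^{2}c - \tfrac{11}{72}b^{2}, b^{6}c^{3} - \tfrac{3}{2}b^{6}c^{2} + \tfrac{3}{4}b^{6}c - \tfrac{1}{8}b^{6} + 2b^{3}c^{4} - \tfrac{31}{3}b^{3}c^{3} + \tfrac{25}{2}b^{3}c^{2} - \tfrac{23}{4}b^{3}c + \tfrac{11}{12}b^{3} - 36}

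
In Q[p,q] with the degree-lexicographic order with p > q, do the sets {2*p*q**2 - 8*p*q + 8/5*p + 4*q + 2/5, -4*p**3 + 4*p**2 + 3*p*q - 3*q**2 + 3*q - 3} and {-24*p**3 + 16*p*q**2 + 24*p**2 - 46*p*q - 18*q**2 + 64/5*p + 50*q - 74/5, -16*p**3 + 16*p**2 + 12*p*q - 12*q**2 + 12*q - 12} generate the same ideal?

Since reduced Gröbner bases are canonical representatives of ideals under a given ordering, it suffices to compute and compare them.
Buchberger on the first generating set:
f_1 = 2*p*q**2 - 8*p*q + 8/5*p + 4*q + 2/5, LT = p*q**2.
f_2 = -4*p**3 + 4*p**2 + 3*p*q - 3*q**2 + 3*q - 3, LT = p**3.

S(f_1,f_2): lcm = p**3*q**2. S = -4*p**3*q + p**2*q**2 + 3/4*p*q**3 - 3/4*q**4 + 4/5*p**3 + 2*p**2*q + 3/4*q**3 + 1/5*p**2 - 3/4*q**2.
  leading term p**3*q: subtract (q)·f_2 from -4*p**3*q + p**2*q**2 + 3/4*p*q**3 - 3/4*q**4 + 4/5*p**3 + 2*p**2*q + 3/4*q**3 + 1/5*p**2 - 3/4*q**2 → p**2*q**2 + 3/4*p*q**3 - 3/4*q**4 + 4/5*p**3 - 2*p**2*q - 3*p*q**2 + 15/4*q**3 + 1/5*p**2 - 15/4*q**2 + 3*q
  leading term p**2*q**2: subtract (1/2*p)·f_1 from p**2*q**2 + 3/4*p*q**3 - 3/4*q**4 + 4/5*p**3 - 2*p**2*q - 3*p*q**2 + 15/4*q**3 + 1/5*p**2 - 15/4*q**2 + 3*q → 3/4*p*q**3 - 3/4*q**4 + 4/5*p**3 + 2*p**2*q - 3*p*q**2 + 15/4*q**3 - 3/5*p**2 - 2*p*q - 15/4*q**2 - 1/5*p + 3*q
  leading term p*q**3: subtract (3/8*q)·f_1 from 3/4*p*q**3 - 3/4*q**4 + 4/5*p**3 + 2*p**2*q - 3*p*q**2 + 15/4*q**3 - 3/5*p**2 - 2*p*q - 15/4*q**2 - 1/5*p + 3*q → -3/4*q**4 + 4/5*p**3 + 2*p**2*q + 15/4*q**3 - 3/5*p**2 - 13/5*p*q - 21/4*q**2 - 1/5*p + 57/20*q
  leading term q**4: no divisor's leading term divides it; move -3/4*q**4 to the remainder.
  leading term p**3: subtract (-1/5)·f_2 from 4/5*p**3 + 2*p**2*q + 15/4*q**3 - 3/5*p**2 - 13/5*p*q - 21/4*q**2 - 1/5*p + 57/20*q → 2*p**2*q + 15/4*q**3 + 1/5*p**2 - 2*p*q - 117/20*q**2 - 1/5*p + 69/20*q - 3/5
  leading term p**2*q: no divisor's leading term divides it; move 2*p**2*q to the remainder.
  leading term q**3: no divisor's leading term divides it; move 15/4*q**3 to the remainder.
  leading term p**2: no divisor's leading term divides it; move 1/5*p**2 to the remainder.
  leading term p*q: no divisor's leading term divides it; move -2*p*q to the remainder.
  leading term q**2: no divisor's leading term divides it; move -117/20*q**2 to the remainder.
  leading term p: no divisor's leading term divides it; move -1/5*p to the remainder.
  leading term q: no divisor's leading term divides it; move 69/20*q to the remainder.
  leading term 1: no divisor's leading term divides it; move -3/5 to the remainder.
  remainder -3/4*q**4 + 2*p**2*q + 15/4*q**3 + 1/5*p**2 - 2*p*q - 117/20*q**2 - 1/5*p + 69/20*q - 3/5 ≠ 0; add g_3 = -3/4*q**4 + 2*p**2*q + 15/4*q**3 + 1/5*p**2 - 2*p*q - 117/20*q**2 - 1/5*p + 69/20*q - 3/5 to the basis.

The other S-polynomials (S(f_1,g_3), S(f_2,g_3)) all reduce to 0 modulo the current basis, so we have a Gröbner basis.
Inter-reduce: drop elements whose leading term is divisible by another's, tail-reduce, and make monic.
Reduced Gröbner basis: {q**4 - 8/3*p**2*q - 5*q**3 - 4/15*p**2 + 8/3*p*q + 39/5*q**2 + 4/15*p - 23/5*q + 4/5, p**3 - p**2 - 3/4*p*q + 3/4*q**2 - 3/4*q + 3/4, p*q**2 - 4*p*q + 4/5*p + 2*q + 1/5}.

Buchberger on the second generating set:
h_1 = -24*p**3 + 16*p*q**2 + 24*p**2 - 46*p*q - 18*q**2 + 64/5*p + 50*q - 74/5, LT = p**3.
h_2 = -16*p**3 + 16*p**2 + 12*p*q - 12*q**2 + 12*q - 12, LT = p**3.

S(h_1,h_2): lcm = p**3. S = -2/3*p*q**2 + 8/3*p*q - 8/15*p - 4/3*q - 2/15.
  leading term p*q**2: no divisor's leading term divides it; move -2/3*p*q**2 to the remainder.
  leading term p*q: no divisor's leading term divides it; move 8/3*p*q to the remainder.
  leading term p: no divisor's leading term divides it; move -8/15*p to the remainder.
  leading term q: no divisor's leading term divides it; move -4/3*q to the remainder.
  leading term 1: no divisor's leading term divides it; move -2/15 to the remainder.
  remainder -2/3*p*q**2 + 8/3*p*q - 8/15*p - 4/3*q - 2/15 ≠ 0; add k_3 = -2/3*p*q**2 + 8/3*p*q - 8/15*p - 4/3*q - 2/15 to the basis.

S(h_1,k_3): lcm = p**3*q**2. S = -2/3*p*q**4 + 4*p**3*q - p**2*q**2 + 23/12*p*q**3 + 3/4*q**4 - 4/5*p**3 - 2*p**2*q - 8/15*p*q**2 - 25/12*q**3 - 1/5*p**2 + 37/60*q**2.
  leading term p*q**4: subtract (q**2)·k_3 from -2/3*p*q**4 + 4*p**3*q - p**2*q**2 + 23/12*p*q**3 + 3/4*q**4 - 4/5*p**3 - 2*p**2*q - 8/15*p*q**2 - 25/12*q**3 - 1/5*p**2 + 37/60*q**2 → 4*p**3*q - p**2*q**2 - 3/4*p*q**3 + 3/4*q**4 - 4/5*p**3 - 2*p**2*q - 3/4*q**3 - 1/5*p**2 + 3/4*q**2
  leading term p**3*q: subtract (-1/6*q)·h_1 from 4*p**3*q - p**2*q**2 - 3/4*p*q**3 + 3/4*q**4 - 4/5*p**3 - 2*p**2*q - 3/4*q**3 - 1/5*p**2 + 3/4*q**2 → -p**2*q**2 + 23/12*p*q**3 + 3/4*q**4 - 4/5*p**3 + 2*p**2*q - 23/3*p*q**2 - 15/4*q**3 - 1/5*p**2 + 32/15*p*q + 109/12*q**2 - 37/15*q
  leading term p**2*q**2: subtract (3/2*p)·k_3 from -p**2*q**2 + 23/12*p*q**3 + 3/4*q**4 - 4/5*p**3 + 2*p**2*q - 23/3*p*q**2 - 15/4*q**3 - 1/5*p**2 + 32/15*p*q + 109/12*q**2 - 37/15*q → 23/12*p*q**3 + 3/4*q**4 - 4/5*p**3 - 2*p**2*q - 23/3*p*q**2 - 15/4*q**3 + 3/5*p**2 + 62/15*p*q + 109/12*q**2 + 1/5*p - 37/15*q
  leading term p*q**3: subtract (-23/8*q)·k_3 from 23/12*p*q**3 + 3/4*q**4 - 4/5*p**3 - 2*p**2*q - 23/3*p*q**2 - 15/4*q**3 + 3/5*p**2 + 62/15*p*q + 109/12*q**2 + 1/5*p - 37/15*q → 3/4*q**4 - 4/5*p**3 - 2*p**2*q - 15/4*q**3 + 3/5*p**2 + 13/5*p*q + 21/4*q**2 + 1/5*p - 57/20*q
  leading term q**4: no divisor's leading term divides it; move 3/4*q**4 to the remainder.
  leading term p**3: subtract (1/30)·h_1 from -4/5*p**3 - 2*p**2*q - 15/4*q**3 + 3/5*p**2 + 13/5*p*q + 21/4*q**2 + 1/5*p - 57/20*q → -2*p**2*q - 8/15*p*q**2 - 15/4*q**3 - 1/5*p**2 + 62/15*p*q + 117/20*q**2 - 17/75*p - 271/60*q + 37/75
  leading term p**2*q: no divisor's leading term divides it; move -2*p**2*q to the remainder.
  leading term p*q**2: subtract (4/5)·k_3 from -8/15*p*q**2 - 15/4*q**3 - 1/5*p**2 + 62/15*p*q + 117/20*q**2 - 17/75*p - 271/60*q + 37/75 → -15/4*q**3 - 1/5*p**2 + 2*p*q + 117/20*q**2 + 1/5*p - 69/20*q + 3/5
  leading term q**3: no divisor's leading term divides it; move -15/4*q**3 to the remainder.
  leading term p**2: no divisor's leading term divides it; move -1/5*p**2 to the remainder.
  leading term p*q: no divisor's leading term divides it; move 2*p*q to the remainder.
  leading term q**2: no divisor's leading term divides it; move 117/20*q**2 to the remainder.
  leading term p: no divisor's leading term divides it; move 1/5*p to the remainder.
  leading term q: no divisor's leading term divides it; move -69/20*q to the remainder.
  leading term 1: no divisor's leading term divides it; move 3/5 to the remainder.
  remainder 3/4*q**4 - 2*p**2*q - 15/4*q**3 - 1/5*p**2 + 2*p*q + 117/20*q**2 + 1/5*p - 69/20*q + 3/5 ≠ 0; add k_4 = 3/4*q**4 - 2*p**2*q - 15/4*q**3 - 1/5*p**2 + 2*p*q + 117/20*q**2 + 1/5*p - 69/20*q + 3/5 to the basis.

The other S-polynomials (S(h_2,k_3), S(h_1,k_4), S(h_2,k_4), S(k_3,k_4)) all reduce to 0 modulo the current basis, so we have a Gröbner basis.
Inter-reduce: drop elements whose leading term is divisible by another's, tail-reduce, and make monic.
Reduced Gröbner basis: {q**4 - 8/3*p**2*q - 5*q**3 - 4/15*p**2 + 8/3*p*q + 39/5*q**2 + 4/15*p - 23/5*q + 4/5, p**3 - p**2 - 3/4*p*q + 3/4*q**2 - 3/4*q + 3/4, p*q**2 - 4*p*q + 4/5*p + 2*q + 1/5}.

The two bases agree; hence the ideals are identical.
The same test decides containment: I ⊆ J iff every generator of I reduces to 0 modulo a Gröbner basis of J.

Yes, the ideals are equal.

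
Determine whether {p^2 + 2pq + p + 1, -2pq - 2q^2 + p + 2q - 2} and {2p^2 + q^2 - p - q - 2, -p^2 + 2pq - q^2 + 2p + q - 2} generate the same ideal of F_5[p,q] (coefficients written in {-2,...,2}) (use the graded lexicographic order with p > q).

Two ideals are equal iff their reduced Gröbner bases coincide (the reduced basis is unique for a fixed ordering).
Buchberger on the first generating set:
f_1 = p^2 + 2pq + p + 1, LT = p^2.
f_2 = -2pq - 2q^2 + p + 2q - 2, LT = pq.

S(f_1,f_2): lcm = p^2q. S = pq^2 - 2p^2 + 2pq - p + q.
  leading term pq^2: subtract (2q)·f_2 from pq^2 - 2p^2 + 2pq - p + q → -q^3 - 2p^2 + q^2 - p
  leading term q^3: no divisor's leading term divides it; move -q^3 to the remainder.
  leading term p^2: subtract (-2)·f_1 from -2p^2 + q^2 - p → -pq + q^2 + p + 2
  leading term pq: subtract (-2)·f_2 from -pq + q^2 + p + 2 → 2q^2 - 2p - q - 2
  leading term q^2: no divisor's leading term divides it; move 2q^2 to the remainder.
  leading term p: no divisor's leading term divides it; move -2p to the remainder.
  leading term q: no divisor's leading term divides it; move -q to the remainder.
  leading term 1: no divisor's leading term divides it; move -2 to the remainder.
  remainder -q^3 + 2q^2 - 2p - q - 2 ≠ 0; add g_3 = -q^3 + 2q^2 - 2p - q - 2 to the basis.

The other S-polynomials (S(f_1,g_3), S(f_2,g_3)) all reduce to 0 modulo the current basis, so we have a Gröbner basis.
Inter-reduce: drop elements whose leading term is divisible by another's, tail-reduce, and make monic.
Reduced Gröbner basis: {q^3 - 2q^2 + 2p + q + 2, p^2 - 2q^2 + 2p + 2q - 1, pq + q^2 + 2p - q + 1}.

Buchberger on the second generating set:
h_1 = 2p^2 + q^2 - p - q - 2, LT = p^2.
h_2 = -p^2 + 2pq - q^2 + 2p + q - 2, LT = p^2.

S(h_1,h_2): lcm = p^2. S = 2pq + 2q^2 - p - 2q + 2.
  leading term pq: no divisor's leading term divides it; move 2pq to the remainder.
  leading term q^2: no divisor's leading term divides it; move 2q^2 to the remainder.
  leading term p: no divisor's leading term divides it; move -p to the remainder.
  leading term q: no divisor's leading term divides it; move -2q to the remainder.
  leading term 1: no divisor's leading term divides it; move 2 to the remainder.
  remainder 2pq + 2q^2 - p - 2q + 2 ≠ 0; add k_3 = 2pq + 2q^2 - p - 2q + 2 to the basis.

S(h_1,k_3): lcm = p^2q. S = -pq^2 - 2q^3 - 2p^2 - 2pq + 2q^2 - p - q.
  leading term pq^2: subtract (2q)·k_3 from -pq^2 - 2q^3 - 2p^2 - 2pq + 2q^2 - p - q → -q^3 - 2p^2 + q^2 - p
  leading term q^3: no divisor's leading term divides it; move -q^3 to the remainder.
  leading term p^2: subtract (-1)·h_1 from -2p^2 + q^2 - p → 2q^2 - 2p - q - 2
  leading term q^2: no divisor's leading term divides it; move 2q^2 to the remainder.
  leading term p: no divisor's leading term divides it; move -2p to the remainder.
  leading term q: no divisor's leading term divides it; move -q to the remainder.
  leading term 1: no divisor's leading term divides it; move -2 to the remainder.
  remainder -q^3 + 2q^2 - 2p - q - 2 ≠ 0; add k_4 = -q^3 + 2q^2 - 2p - q - 2 to the basis.

The other S-polynomials (S(h_2,k_3), S(h_1,k_4), S(h_2,k_4), S(k_3,k_4)) all reduce to 0 modulo the current basis, so we have a Gröbner basis.
Inter-reduce: drop elements whose leading term is divisible by another's, tail-reduce, and make monic.
Reduced Gröbner basis: {q^3 - 2q^2 + 2p + q + 2, p^2 - 2q^2 + 2p + 2q - 1, pq + q^2 + 2p - q + 1}.

The two bases agree; hence the ideals are identical.

Yes, the ideals are equal.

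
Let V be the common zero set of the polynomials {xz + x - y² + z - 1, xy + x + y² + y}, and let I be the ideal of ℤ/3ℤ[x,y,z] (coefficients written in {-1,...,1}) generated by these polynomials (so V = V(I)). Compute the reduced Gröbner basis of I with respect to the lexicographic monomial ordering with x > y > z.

G = {xy + x + y² + y, xz + x - y² + z - 1, y³ + y²z - y² - y - z + 1}

f_1 = xz + x - y² + z - 1, LT = xz.
f_2 = xy + x + y² + y, LT = xy.

S(f_1,f_2): lcm = xyz. S = xy - xz - y³ - y²z - y.
  leading term xy: subtract (1)·f_2 from xy - xz - y³ - y²z - y → -xz - x - y³ - y²z - y² + y
  leading term xz: subtract (-1)·f_1 from -xz - x - y³ - y²z - y² + y → -y³ - y²z + y² + y + z - 1
  leading term y³: no divisor's leading term divides it; move -y³ to the remainder.
  leading term y²z: no divisor's leading term divides it; move -y²z to the remainder.
  leading term y²: no divisor's leading term divides it; move y² to the remainder.
  leading term y: no divisor's leading term divides it; move y to the remainder.
  leading term z: no divisor's leading term divides it; move z to the remainder.
  leading term 1: no divisor's leading term divides it; move -1 to the remainder.
  remainder -y³ - y²z + y² + y + z - 1 ≠ 0; add g_3 = -y³ - y²z + y² + y + z - 1 to the basis.

S(f_1,g_3): leading monomials are coprime, so the S-polynomial reduces to 0 (Buchberger's first criterion).
S(f_2,g_3): lcm = xy³. S = -xy²z - xy² + xy + xz - x + y⁴ + y³.
  leading term xy²z: subtract (-y²)·f_1 from -xy²z - xy² + xy + xz - x + y⁴ + y³ → xy + xz - x + y³ + y²z - y²
  leading term xy: subtract (1)·f_2 from xy + xz - x + y³ + y²z - y² → xz + x + y³ + y²z + y² - y
  leading term xz: subtract (1)·f_1 from xz + x + y³ + y²z + y² - y → y³ + y²z - y² - y - z + 1
  leading term y³: subtract (-1)·g_3 from y³ + y²z - y² - y - z + 1 → 0
  remainder 0.

Every S-polynomial of the final basis reduces to 0, so we have a Gröbner basis.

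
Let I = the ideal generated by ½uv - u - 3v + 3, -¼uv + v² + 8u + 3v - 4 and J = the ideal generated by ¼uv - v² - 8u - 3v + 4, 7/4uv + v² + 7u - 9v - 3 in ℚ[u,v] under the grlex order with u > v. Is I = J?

For a fixed monomial order, each ideal has a unique reduced Gröbner basis; comparing bases decides equality.
Buchberger on the first generating set:
f_1 = ½uv - u - 3v + 3, LT = uv.
f_2 = -¼uv + v² + 8u + 3v - 4, LT = uv.

S(f_1,f_2): lcm = uv. S = 4v² + 30u + 6v - 10.
  leading term v²: no divisor's leading term divides it; move 4v² to the remainder.
  leading term u: no divisor's leading term divides it; move 30u to the remainder.
  leading term v: no divisor's leading term divides it; move 6v to the remainder.
  leading term 1: no divisor's leading term divides it; move -10 to the remainder.
  remainder 4v² + 30u + 6v - 10 ≠ 0; add g_3 = 4v² + 30u + 6v - 10 to the basis.

S(f_1,g_3): lcm = uv². S = -15/2u² - 7/2uv - 6v² + 5/2u + 6v.
  leading term u²: no divisor's leading term divides it; move -15/2u² to the remainder.
  leading term uv: subtract (-7)·f_1 from -7/2uv - 6v² + 5/2u + 6v → -6v² - 9/2u - 15v + 21
  leading term v²: subtract (-3/2)·g_3 from -6v² - 9/2u - 15v + 21 → 81/2u - 6v + 6
  leading term u: no divisor's leading term divides it; move 81/2u to the remainder.
  leading term v: no divisor's leading term divides it; move -6v to the remainder.
  leading term 1: no divisor's leading term divides it; move 6 to the remainder.
  remainder -15/2u² + 81/2u - 6v + 6 ≠ 0; add g_4 = -15/2u² + 81/2u - 6v + 6 to the basis.

S(f_2,g_3): lcm = uv². S = -4v³ - 15/2u² - 67/2uv - 12v² + 5/2u + 16v.
  leading term v³: subtract (-v)·g_3 from -4v³ - 15/2u² - 67/2uv - 12v² + 5/2u + 16v → -15/2u² - 7/2uv - 6v² + 5/2u + 6v
  leading term u²: subtract (1)·g_4 from -15/2u² - 7/2uv - 6v² + 5/2u + 6v → -7/2uv - 6v² - 38u + 12v - 6
  leading term uv: subtract (-7)·f_1 from -7/2uv - 6v² - 38u + 12v - 6 → -6v² - 45u - 9v + 15
  leading term v²: subtract (-3/2)·g_3 from -6v² - 45u - 9v + 15 → 0
  remainder 0.

S(f_1,g_4): lcm = u²v. S = -2u² - ⅗uv - ⅘v² + 6u + ⅘v.
  leading term u²: subtract (4/15)·g_4 from -2u² - ⅗uv - ⅘v² + 6u + ⅘v → -⅗uv - ⅘v² - 24/5u + 12/5v - 8/5
  leading term uv: subtract (-6/5)·f_1 from -⅗uv - ⅘v² - 24/5u + 12/5v - 8/5 → -⅘v² - 6u - 6/5v + 2
  leading term v²: subtract (-⅕)·g_3 from -⅘v² - 6u - 6/5v + 2 → 0
  remainder 0.

S(f_2,g_4): lcm = u²v. S = -4uv² - 32u² - 33/5uv - ⅘v² + 16u + ⅘v.
  leading term uv²: subtract (-8v)·f_1 from -4uv² - 32u² - 33/5uv - ⅘v² + 16u + ⅘v → -32u² - 73/5uv - 124/5v² + 16u + 124/5v
  leading term u²: subtract (64/15)·g_4 from -32u² - 73/5uv - 124/5v² + 16u + 124/5v → -73/5uv - 124/5v² - 784/5u + 252/5v - 128/5
  leading term uv: subtract (-146/5)·f_1 from -73/5uv - 124/5v² - 784/5u + 252/5v - 128/5 → -124/5v² - 186u - 186/5v + 62
  leading term v²: subtract (-31/5)·g_3 from -124/5v² - 186u - 186/5v + 62 → 0
  remainder 0.

S(g_3,g_4): leading monomials are coprime, so the S-polynomial reduces to 0 (Buchberger's first criterion).
Every S-polynomial of the final basis reduces to 0, so we have a Gröbner basis.
Inter-reduce: drop elements whose leading term is divisible by another's, tail-reduce, and make monic.
Reduced Gröbner basis: {u² - 27/5u + ⅘v - ⅘, uv - 2u - 6v + 6, v² + 15/2u + 3/2v - 5/2}.

Buchberger on the second generating set:
h_1 = ¼uv - v² - 8u - 3v + 4, LT = uv.
h_2 = 7/4uv + v² + 7u - 9v - 3, LT = uv.

S(h_1,h_2): lcm = uv. S = -32/7v² - 36u - 48/7v + 124/7.
  leading term v²: no divisor's leading term divides it; move -32/7v² to the remainder.
  leading term u: no divisor's leading term divides it; move -36u to the remainder.
  leading term v: no divisor's leading term divides it; move -48/7v to the remainder.
  leading term 1: no divisor's leading term divides it; move 124/7 to the remainder.
  remainder -32/7v² - 36u - 48/7v + 124/7 ≠ 0; add k_3 = -32/7v² - 36u - 48/7v + 124/7 to the basis.

S(h_1,k_3): lcm = uv². S = -4v³ - 63/8u² - 67/2uv - 12v² + 31/8u + 16v.
  leading term v³: subtract (⅞v)·k_3 from -4v³ - 63/8u² - 67/2uv - 12v² + 31/8u + 16v → -63/8u² - 2uv - 6v² + 31/8u + ½v
  leading term u²: no divisor's leading term divides it; move -63/8u² to the remainder.
  leading term uv: subtract (-8)·h_1 from -2uv - 6v² + 31/8u + ½v → -14v² - 481/8u - 47/2v + 32
  leading term v²: subtract (49/16)·k_3 from -14v² - 481/8u - 47/2v + 32 → 401/8u - 5/2v - 89/4
  leading term u: no divisor's leading term divides it; move 401/8u to the remainder.
  leading term v: no divisor's leading term divides it; move -5/2v to the remainder.
  leading term 1: no divisor's leading term divides it; move -89/4 to the remainder.
  remainder -63/8u² + 401/8u - 5/2v - 89/4 ≠ 0; add k_4 = -63/8u² + 401/8u - 5/2v - 89/4 to the basis.

S(h_2,k_3): lcm = uv². S = 4/7v³ - 63/8u² + 5/2uv - 36/7v² + 31/8u - 12/7v.
  leading term v³: subtract (-⅛v)·k_3 from 4/7v³ - 63/8u² + 5/2uv - 36/7v² + 31/8u - 12/7v → -63/8u² - 2uv - 6v² + 31/8u + ½v
  leading term u²: subtract (1)·k_4 from -63/8u² - 2uv - 6v² + 31/8u + ½v → -2uv - 6v² - 185/4u + 3v + 89/4
  leading term uv: subtract (-8)·h_1 from -2uv - 6v² - 185/4u + 3v + 89/4 → -14v² - 441/4u - 21v + 217/4
  leading term v²: subtract (49/16)·k_3 from -14v² - 441/4u - 21v + 217/4 → 0
  remainder 0.

S(h_1,k_4): lcm = u²v. S = -4uv² - 32u² - 355/63uv - 20/63v² + 16u - 178/63v.
  leading term uv²: subtract (-16v)·h_1 from -4uv² - 32u² - 355/63uv - 20/63v² + 16u - 178/63v → -16v³ - 32u² - 8419/63uv - 3044/63v² + 16u + 3854/63v
  leading term v³: subtract (7/2v)·k_3 from -16v³ - 32u² - 8419/63uv - 3044/63v² + 16u + 3854/63v → -32u² - 481/63uv - 1532/63v² + 16u - 52/63v
  leading term u²: subtract (256/63)·k_4 from -32u² - 481/63uv - 1532/63v² + 16u - 52/63v → -481/63uv - 1532/63v² - 11824/63u + 28/3v + 5696/63
  leading term uv: subtract (-1924/63)·h_1 from -481/63uv - 1532/63v² - 11824/63u + 28/3v + 5696/63 → -384/7v² - 432u - 576/7v + 1488/7
  leading term v²: subtract (12)·k_3 from -384/7v² - 432u - 576/7v + 1488/7 → 0
  remainder 0.

S(h_2,k_4): lcm = u²v. S = 4/7uv² + 4u² + 11/9uv - 20/63v² - 12/7u - 178/63v.
  leading term uv²: subtract (16/7v)·h_1 from 4/7uv² + 4u² + 11/9uv - 20/63v² - 12/7u - 178/63v → 16/7v³ + 4u² + 1229/63uv + 412/63v² - 12/7u - 754/63v
  leading term v³: subtract (-½v)·k_3 from 16/7v³ + 4u² + 1229/63uv + 412/63v² - 12/7u - 754/63v → 4u² + 95/63uv + 28/9v² - 12/7u - 28/9v
  leading term u²: subtract (-32/63)·k_4 from 4u² + 95/63uv + 28/9v² - 12/7u - 28/9v → 95/63uv + 28/9v² + 1496/63u - 92/21v - 712/63
  leading term uv: subtract (380/63)·h_1 from 95/63uv + 28/9v² + 1496/63u - 92/21v - 712/63 → 64/7v² + 72u + 96/7v - 248/7
  leading term v²: subtract (-2)·k_3 from 64/7v² + 72u + 96/7v - 248/7 → 0
  remainder 0.

S(k_3,k_4): leading monomials are coprime, so the S-polynomial reduces to 0 (Buchberger's first criterion).
Every S-polynomial of the final basis reduces to 0, so we have a Gröbner basis.
Inter-reduce: drop elements whose leading term is divisible by another's, tail-reduce, and make monic.
Reduced Gröbner basis: {u² - 401/63u + 20/63v + 178/63, uv - ½u - 6v + ½, v² + 63/8u + 3/2v - 31/8}.

The bases are distinct; the ideals are different.

No, the ideals differ.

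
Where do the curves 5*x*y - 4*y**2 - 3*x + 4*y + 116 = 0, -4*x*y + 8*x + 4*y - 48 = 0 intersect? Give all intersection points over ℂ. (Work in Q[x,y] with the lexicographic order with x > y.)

{(-4, 4), (-8/7 + sqrt(785)/7, 1/8 - sqrt(785)/8), (-sqrt(785)/7 - 8/7, 1/8 + sqrt(785)/8)}

Compute a lex Gröbner basis by Buchberger's algorithm.
f_1 = 5*x*y - 3*x - 4*y**2 + 4*y + 116, LT = x*y.
f_2 = -4*x*y + 8*x + 4*y - 48, LT = x*y.

S(f_1,f_2): lcm = x*y. S = 7/5*x - 4/5*y**2 + 9/5*y + 56/5.
  leading term x: no divisor's leading term divides it; move 7/5*x to the remainder.
  leading term y**2: no divisor's leading term divides it; move -4/5*y**2 to the remainder.
  leading term y: no divisor's leading term divides it; move 9/5*y to the remainder.
  leading term 1: no divisor's leading term divides it; move 56/5 to the remainder.
  remainder 7/5*x - 4/5*y**2 + 9/5*y + 56/5 ≠ 0; add h_3 = 7/5*x - 4/5*y**2 + 9/5*y + 56/5 to the basis.

S(f_1,h_3): lcm = x*y. S = -3/5*x + 4/7*y**3 - 73/35*y**2 - 36/5*y + 116/5.
  leading term x: subtract (-3/7)·h_3 from -3/5*x + 4/7*y**3 - 73/35*y**2 - 36/5*y + 116/5 → 4/7*y**3 - 17/7*y**2 - 45/7*y + 28
  leading term y**3: no divisor's leading term divides it; move 4/7*y**3 to the remainder.
  leading term y**2: no divisor's leading term divides it; move -17/7*y**2 to the remainder.
  leading term y: no divisor's leading term divides it; move -45/7*y to the remainder.
  leading term 1: no divisor's leading term divides it; move 28 to the remainder.
  remainder 4/7*y**3 - 17/7*y**2 - 45/7*y + 28 ≠ 0; add h_4 = 4/7*y**3 - 17/7*y**2 - 45/7*y + 28 to the basis.

The other S-polynomials (S(f_2,h_3), S(f_1,h_4), S(f_2,h_4), S(h_3,h_4)) all reduce to 0 modulo the current basis, so we have a Gröbner basis.
Inter-reduce: drop elements whose leading term is divisible by another's, tail-reduce, and make monic.
Reduced Gröbner basis: {x - 4/7*y**2 + 9/7*y + 8, y**3 - 17/4*y**2 - 45/4*y + 49}.

From the last basis element, y**3 - 17/4*y**2 - 45/4*y + 49 = 0, so y takes values in {4, 1/8 - sqrt(785)/8, 1/8 + sqrt(785)/8}. Each choice, substituted upward through the basis, yields the corresponding point(s) of the solution set.
  y = 4: the earlier basis element becomes x + 4 = 0, giving x = -4 — point (-4, 4).
  y = 1/8 - sqrt(785)/8: the earlier basis element becomes x - sqrt(785)/7 + 8/7 = 0, giving x = -8/7 + sqrt(785)/7 — point (-8/7 + sqrt(785)/7, 1/8 - sqrt(785)/8).
  y = 1/8 + sqrt(785)/8: the earlier basis element becomes x + 8/7 + sqrt(785)/7 = 0, giving x = -sqrt(785)/7 - 8/7 — point (-sqrt(785)/7 - 8/7, 1/8 + sqrt(785)/8).
Each listed point satisfies every original equation (direct substitution).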